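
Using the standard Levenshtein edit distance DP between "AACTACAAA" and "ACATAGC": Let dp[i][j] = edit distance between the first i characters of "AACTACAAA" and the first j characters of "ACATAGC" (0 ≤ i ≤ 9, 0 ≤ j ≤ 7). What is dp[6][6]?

3

   ''  A  C  A  T  A  G  C
''  0  1  2  3  4  5  6  7
 A  1  0  1  2  3  4  5  6
 A  2  1  1  1  2  3  4  5
 C  3  2  1  2  2  3  4  4
 T  4  3  2  2  2  3  4  5
 A  5  4  3  2  3  2  3  4
 C  6  5  4  3  3  3  3  3
 A  7  6  5  4  4  3  4  4
 A  8  7  6  5  5  4  4  5
 A  9  8  7  6  6  5  5  5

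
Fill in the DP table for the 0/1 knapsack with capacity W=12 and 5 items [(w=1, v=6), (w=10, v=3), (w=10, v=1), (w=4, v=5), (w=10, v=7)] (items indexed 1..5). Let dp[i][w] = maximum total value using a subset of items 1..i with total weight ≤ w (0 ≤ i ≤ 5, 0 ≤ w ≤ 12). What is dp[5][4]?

6

i\w   0   1   2   3   4   5   6   7   8   9  10  11  12
  0   0   0   0   0   0   0   0   0   0   0   0   0   0
  1   0   6   6   6   6   6   6   6   6   6   6   6   6
  2   0   6   6   6   6   6   6   6   6   6   6   9   9
  3   0   6   6   6   6   6   6   6   6   6   6   9   9
  4   0   6   6   6   6  11  11  11  11  11  11  11  11
  5   0   6   6   6   6  11  11  11  11  11  11  13  13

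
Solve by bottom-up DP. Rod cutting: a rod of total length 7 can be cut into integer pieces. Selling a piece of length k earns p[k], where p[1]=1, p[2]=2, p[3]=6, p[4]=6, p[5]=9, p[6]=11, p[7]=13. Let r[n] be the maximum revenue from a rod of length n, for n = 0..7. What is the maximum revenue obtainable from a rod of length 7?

   n    0    1    2    3    4    5    6    7
r[n]    0    1    2    6    7    9   12   13

13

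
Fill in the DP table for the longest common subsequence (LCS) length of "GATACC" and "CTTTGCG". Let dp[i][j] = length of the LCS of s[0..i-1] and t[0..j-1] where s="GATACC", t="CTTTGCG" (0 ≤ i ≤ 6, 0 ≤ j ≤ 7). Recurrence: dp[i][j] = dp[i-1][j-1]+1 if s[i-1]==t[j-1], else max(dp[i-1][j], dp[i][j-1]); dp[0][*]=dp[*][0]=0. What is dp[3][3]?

   ''  C  T  T  T  G  C  G
''  0  0  0  0  0  0  0  0
 G  0  0  0  0  0  1  1  1
 A  0  0  0  0  0  1  1  1
 T  0  0  1  1  1  1  1  1
 A  0  0  1  1  1  1  1  1
 C  0  1  1  1  1  1  2  2
 C  0  1  1  1  1  1  2  2

1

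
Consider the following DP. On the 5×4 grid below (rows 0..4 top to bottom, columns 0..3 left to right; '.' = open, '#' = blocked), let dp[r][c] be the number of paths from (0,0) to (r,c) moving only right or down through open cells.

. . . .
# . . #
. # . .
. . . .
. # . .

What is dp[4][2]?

2

r\c   0   1   2   3
  0   1   1   1   1
  1   0   1   2   0
  2   0   0   2   2
  3   0   0   2   4
  4   0   0   2   6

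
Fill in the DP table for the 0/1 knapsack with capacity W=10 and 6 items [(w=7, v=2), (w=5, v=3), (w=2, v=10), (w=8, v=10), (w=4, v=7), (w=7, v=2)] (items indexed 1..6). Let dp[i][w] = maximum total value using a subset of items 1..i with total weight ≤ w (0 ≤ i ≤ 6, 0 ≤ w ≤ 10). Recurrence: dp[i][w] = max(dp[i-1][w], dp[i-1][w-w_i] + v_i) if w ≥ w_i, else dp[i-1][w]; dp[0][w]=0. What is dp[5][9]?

17

i\w   0   1   2   3   4   5   6   7   8   9  10
  0   0   0   0   0   0   0   0   0   0   0   0
  1   0   0   0   0   0   0   0   2   2   2   2
  2   0   0   0   0   0   3   3   3   3   3   3
  3   0   0  10  10  10  10  10  13  13  13  13
  4   0   0  10  10  10  10  10  13  13  13  20
  5   0   0  10  10  10  10  17  17  17  17  20
  6   0   0  10  10  10  10  17  17  17  17  20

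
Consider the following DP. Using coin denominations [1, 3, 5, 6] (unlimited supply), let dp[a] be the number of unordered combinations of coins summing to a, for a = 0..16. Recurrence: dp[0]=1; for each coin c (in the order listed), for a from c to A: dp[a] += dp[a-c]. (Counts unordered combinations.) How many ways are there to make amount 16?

23

after  coin     0     1     2     3     4     5     6     7     8     9    10    11    12    13    14    15    16
          1     1     1     1     1     1     1     1     1     1     1     1     1     1     1     1     1     1
          3     1     1     1     2     2     2     3     3     3     4     4     4     5     5     5     6     6
          5     1     1     1     2     2     3     4     4     5     6     7     8     9    10    11    13    14
          6     1     1     1     2     2     3     5     5     6     8     9    11    14    15    17    21    23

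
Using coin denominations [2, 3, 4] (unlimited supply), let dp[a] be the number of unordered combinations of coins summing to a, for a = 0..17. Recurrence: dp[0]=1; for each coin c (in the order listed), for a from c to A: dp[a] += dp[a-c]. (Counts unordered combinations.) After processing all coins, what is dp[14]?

after  coin     0     1     2     3     4     5     6     7     8     9    10    11    12    13    14    15    16    17
          2     1     0     1     0     1     0     1     0     1     0     1     0     1     0     1     0     1     0
          3     1     0     1     1     1     1     2     1     2     2     2     2     3     2     3     3     3     3
          4     1     0     1     1     2     1     3     2     4     3     5     4     7     5     8     7    10     8

8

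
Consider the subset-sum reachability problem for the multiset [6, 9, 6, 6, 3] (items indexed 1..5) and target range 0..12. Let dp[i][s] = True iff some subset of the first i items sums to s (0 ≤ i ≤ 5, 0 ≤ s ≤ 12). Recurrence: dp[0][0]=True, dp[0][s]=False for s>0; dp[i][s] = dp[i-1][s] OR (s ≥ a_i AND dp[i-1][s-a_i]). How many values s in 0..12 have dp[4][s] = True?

4

i\s   0   1   2   3   4   5   6   7   8   9  10  11  12
  0   T   F   F   F   F   F   F   F   F   F   F   F   F
  1   T   F   F   F   F   F   T   F   F   F   F   F   F
  2   T   F   F   F   F   F   T   F   F   T   F   F   F
  3   T   F   F   F   F   F   T   F   F   T   F   F   T
  4   T   F   F   F   F   F   T   F   F   T   F   F   T
  5   T   F   F   T   F   F   T   F   F   T   F   F   T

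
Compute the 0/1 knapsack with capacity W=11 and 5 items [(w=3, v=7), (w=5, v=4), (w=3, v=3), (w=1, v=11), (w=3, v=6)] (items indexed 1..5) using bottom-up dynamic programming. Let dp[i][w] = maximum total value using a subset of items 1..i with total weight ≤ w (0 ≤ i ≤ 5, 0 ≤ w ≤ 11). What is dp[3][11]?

14

i\w   0   1   2   3   4   5   6   7   8   9  10  11
  0   0   0   0   0   0   0   0   0   0   0   0   0
  1   0   0   0   7   7   7   7   7   7   7   7   7
  2   0   0   0   7   7   7   7   7  11  11  11  11
  3   0   0   0   7   7   7  10  10  11  11  11  14
  4   0  11  11  11  18  18  18  21  21  22  22  22
  5   0  11  11  11  18  18  18  24  24  24  27  27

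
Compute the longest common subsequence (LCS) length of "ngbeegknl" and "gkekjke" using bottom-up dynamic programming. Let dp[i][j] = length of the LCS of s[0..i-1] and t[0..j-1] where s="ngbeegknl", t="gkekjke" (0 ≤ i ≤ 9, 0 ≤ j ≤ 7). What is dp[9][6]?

3

   ''  g  k  e  k  j  k  e
''  0  0  0  0  0  0  0  0
 n  0  0  0  0  0  0  0  0
 g  0  1  1  1  1  1  1  1
 b  0  1  1  1  1  1  1  1
 e  0  1  1  2  2  2  2  2
 e  0  1  1  2  2  2  2  3
 g  0  1  1  2  2  2  2  3
 k  0  1  2  2  3  3  3  3
 n  0  1  2  2  3  3  3  3
 l  0  1  2  2  3  3  3  3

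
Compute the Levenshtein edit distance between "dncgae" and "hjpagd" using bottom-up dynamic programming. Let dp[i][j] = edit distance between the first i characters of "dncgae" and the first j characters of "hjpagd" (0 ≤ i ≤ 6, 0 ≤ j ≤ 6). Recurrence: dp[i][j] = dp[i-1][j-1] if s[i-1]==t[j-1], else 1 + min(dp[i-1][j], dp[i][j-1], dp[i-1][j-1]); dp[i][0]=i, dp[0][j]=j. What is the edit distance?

   ''  h  j  p  a  g  d
''  0  1  2  3  4  5  6
 d  1  1  2  3  4  5  5
 n  2  2  2  3  4  5  6
 c  3  3  3  3  4  5  6
 g  4  4  4  4  4  4  5
 a  5  5  5  5  4  5  5
 e  6  6  6  6  5  5  6

6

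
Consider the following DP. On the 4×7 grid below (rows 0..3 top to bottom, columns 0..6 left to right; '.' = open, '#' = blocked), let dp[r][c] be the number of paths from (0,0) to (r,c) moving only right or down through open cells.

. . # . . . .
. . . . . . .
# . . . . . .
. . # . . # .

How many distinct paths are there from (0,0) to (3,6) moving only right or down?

12

r\c   0   1   2   3   4   5   6
  0   1   1   0   0   0   0   0
  1   1   2   2   2   2   2   2
  2   0   2   4   6   8  10  12
  3   0   2   0   6  14   0  12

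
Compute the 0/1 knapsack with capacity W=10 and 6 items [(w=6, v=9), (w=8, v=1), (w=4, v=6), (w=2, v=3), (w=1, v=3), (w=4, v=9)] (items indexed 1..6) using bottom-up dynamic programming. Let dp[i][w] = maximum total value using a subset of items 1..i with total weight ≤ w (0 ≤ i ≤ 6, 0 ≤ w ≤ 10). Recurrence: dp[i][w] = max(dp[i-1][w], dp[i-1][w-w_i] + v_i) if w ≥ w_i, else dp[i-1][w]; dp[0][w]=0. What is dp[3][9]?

9

i\w   0   1   2   3   4   5   6   7   8   9  10
  0   0   0   0   0   0   0   0   0   0   0   0
  1   0   0   0   0   0   0   9   9   9   9   9
  2   0   0   0   0   0   0   9   9   9   9   9
  3   0   0   0   0   6   6   9   9   9   9  15
  4   0   0   3   3   6   6   9   9  12  12  15
  5   0   3   3   6   6   9   9  12  12  15  15
  6   0   3   3   6   9  12  12  15  15  18  18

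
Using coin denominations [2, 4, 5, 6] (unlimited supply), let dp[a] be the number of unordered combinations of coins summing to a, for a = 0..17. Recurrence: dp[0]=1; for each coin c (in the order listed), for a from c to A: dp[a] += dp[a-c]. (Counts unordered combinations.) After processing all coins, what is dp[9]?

2

after  coin     0     1     2     3     4     5     6     7     8     9    10    11    12    13    14    15    16    17
          2     1     0     1     0     1     0     1     0     1     0     1     0     1     0     1     0     1     0
          4     1     0     1     0     2     0     2     0     3     0     3     0     4     0     4     0     5     0
          5     1     0     1     0     2     1     2     1     3     2     4     2     5     3     6     4     7     5
          6     1     0     1     0     2     1     3     1     4     2     6     3     8     4    10     6    13     8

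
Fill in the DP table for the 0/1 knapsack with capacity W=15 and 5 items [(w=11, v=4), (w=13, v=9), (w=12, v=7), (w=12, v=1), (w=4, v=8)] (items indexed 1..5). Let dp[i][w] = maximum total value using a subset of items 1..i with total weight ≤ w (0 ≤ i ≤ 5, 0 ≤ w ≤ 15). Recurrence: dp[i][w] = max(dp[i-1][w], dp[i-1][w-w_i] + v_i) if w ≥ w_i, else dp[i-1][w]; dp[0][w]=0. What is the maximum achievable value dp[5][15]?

i\w   0   1   2   3   4   5   6   7   8   9  10  11  12  13  14  15
  0   0   0   0   0   0   0   0   0   0   0   0   0   0   0   0   0
  1   0   0   0   0   0   0   0   0   0   0   0   4   4   4   4   4
  2   0   0   0   0   0   0   0   0   0   0   0   4   4   9   9   9
  3   0   0   0   0   0   0   0   0   0   0   0   4   7   9   9   9
  4   0   0   0   0   0   0   0   0   0   0   0   4   7   9   9   9
  5   0   0   0   0   8   8   8   8   8   8   8   8   8   9   9  12

12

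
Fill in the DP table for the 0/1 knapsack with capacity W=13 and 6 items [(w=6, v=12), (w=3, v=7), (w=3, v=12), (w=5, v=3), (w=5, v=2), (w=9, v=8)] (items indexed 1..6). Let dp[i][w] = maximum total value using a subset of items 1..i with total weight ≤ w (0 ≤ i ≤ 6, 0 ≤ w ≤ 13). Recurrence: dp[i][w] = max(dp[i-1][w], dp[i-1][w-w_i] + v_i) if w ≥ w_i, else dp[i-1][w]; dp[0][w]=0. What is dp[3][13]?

31

i\w   0   1   2   3   4   5   6   7   8   9  10  11  12  13
  0   0   0   0   0   0   0   0   0   0   0   0   0   0   0
  1   0   0   0   0   0   0  12  12  12  12  12  12  12  12
  2   0   0   0   7   7   7  12  12  12  19  19  19  19  19
  3   0   0   0  12  12  12  19  19  19  24  24  24  31  31
  4   0   0   0  12  12  12  19  19  19  24  24  24  31  31
  5   0   0   0  12  12  12  19  19  19  24  24  24  31  31
  6   0   0   0  12  12  12  19  19  19  24  24  24  31  31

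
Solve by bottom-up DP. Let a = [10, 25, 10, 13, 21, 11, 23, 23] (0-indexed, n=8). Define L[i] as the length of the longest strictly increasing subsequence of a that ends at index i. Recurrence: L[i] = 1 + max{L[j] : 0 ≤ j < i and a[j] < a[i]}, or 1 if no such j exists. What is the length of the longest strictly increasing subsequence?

4

   i    0    1    2    3    4    5    6    7
a[i]   10   25   10   13   21   11   23   23
L[i]    1    2    1    2    3    2    4    4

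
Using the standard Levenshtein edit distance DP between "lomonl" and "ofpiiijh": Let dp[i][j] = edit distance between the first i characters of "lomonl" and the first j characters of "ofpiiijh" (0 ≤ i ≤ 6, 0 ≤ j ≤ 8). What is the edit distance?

8

   ''  o  f  p  i  i  i  j  h
''  0  1  2  3  4  5  6  7  8
 l  1  1  2  3  4  5  6  7  8
 o  2  1  2  3  4  5  6  7  8
 m  3  2  2  3  4  5  6  7  8
 o  4  3  3  3  4  5  6  7  8
 n  5  4  4  4  4  5  6  7  8
 l  6  5  5  5  5  5  6  7  8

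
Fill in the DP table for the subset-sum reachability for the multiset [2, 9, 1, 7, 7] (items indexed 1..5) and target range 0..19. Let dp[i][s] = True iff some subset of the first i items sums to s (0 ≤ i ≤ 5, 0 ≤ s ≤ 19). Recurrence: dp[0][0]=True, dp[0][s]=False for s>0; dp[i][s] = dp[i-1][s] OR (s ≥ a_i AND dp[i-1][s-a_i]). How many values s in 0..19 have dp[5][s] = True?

16

i\s   0   1   2   3   4   5   6   7   8   9  10  11  12  13  14  15  16  17  18  19
  0   T   F   F   F   F   F   F   F   F   F   F   F   F   F   F   F   F   F   F   F
  1   T   F   T   F   F   F   F   F   F   F   F   F   F   F   F   F   F   F   F   F
  2   T   F   T   F   F   F   F   F   F   T   F   T   F   F   F   F   F   F   F   F
  3   T   T   T   T   F   F   F   F   F   T   T   T   T   F   F   F   F   F   F   F
  4   T   T   T   T   F   F   F   T   T   T   T   T   T   F   F   F   T   T   T   T
  5   T   T   T   T   F   F   F   T   T   T   T   T   T   F   T   T   T   T   T   T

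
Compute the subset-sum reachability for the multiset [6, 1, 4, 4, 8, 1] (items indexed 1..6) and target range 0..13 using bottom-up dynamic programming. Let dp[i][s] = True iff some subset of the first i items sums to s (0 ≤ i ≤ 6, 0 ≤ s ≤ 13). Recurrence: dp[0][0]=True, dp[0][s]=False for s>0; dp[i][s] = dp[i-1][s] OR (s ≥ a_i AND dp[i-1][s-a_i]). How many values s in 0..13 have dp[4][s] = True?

i\s   0   1   2   3   4   5   6   7   8   9  10  11  12  13
  0   T   F   F   F   F   F   F   F   F   F   F   F   F   F
  1   T   F   F   F   F   F   T   F   F   F   F   F   F   F
  2   T   T   F   F   F   F   T   T   F   F   F   F   F   F
  3   T   T   F   F   T   T   T   T   F   F   T   T   F   F
  4   T   T   F   F   T   T   T   T   T   T   T   T   F   F
  5   T   T   F   F   T   T   T   T   T   T   T   T   T   T
  6   T   T   T   F   T   T   T   T   T   T   T   T   T   T

10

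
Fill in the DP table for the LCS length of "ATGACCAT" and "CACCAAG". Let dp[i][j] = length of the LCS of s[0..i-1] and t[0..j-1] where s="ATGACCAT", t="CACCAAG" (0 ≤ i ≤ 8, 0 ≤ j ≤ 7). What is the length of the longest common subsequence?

4

   ''  C  A  C  C  A  A  G
''  0  0  0  0  0  0  0  0
 A  0  0  1  1  1  1  1  1
 T  0  0  1  1  1  1  1  1
 G  0  0  1  1  1  1  1  2
 A  0  0  1  1  1  2  2  2
 C  0  1  1  2  2  2  2  2
 C  0  1  1  2  3  3  3  3
 A  0  1  2  2  3  4  4  4
 T  0  1  2  2  3  4  4  4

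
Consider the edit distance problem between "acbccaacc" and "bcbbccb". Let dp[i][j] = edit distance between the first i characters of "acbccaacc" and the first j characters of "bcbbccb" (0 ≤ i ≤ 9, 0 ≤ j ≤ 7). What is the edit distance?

   ''  b  c  b  b  c  c  b
''  0  1  2  3  4  5  6  7
 a  1  1  2  3  4  5  6  7
 c  2  2  1  2  3  4  5  6
 b  3  2  2  1  2  3  4  5
 c  4  3  2  2  2  2  3  4
 c  5  4  3  3  3  2  2  3
 a  6  5  4  4  4  3  3  3
 a  7  6  5  5  5  4  4  4
 c  8  7  6  6  6  5  4  5
 c  9  8  7  7  7  6  5  5

5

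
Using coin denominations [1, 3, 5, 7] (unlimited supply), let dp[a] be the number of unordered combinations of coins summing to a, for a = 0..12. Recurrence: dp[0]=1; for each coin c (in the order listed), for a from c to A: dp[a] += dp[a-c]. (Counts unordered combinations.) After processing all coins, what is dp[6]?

4

after  coin     0     1     2     3     4     5     6     7     8     9    10    11    12
          1     1     1     1     1     1     1     1     1     1     1     1     1     1
          3     1     1     1     2     2     2     3     3     3     4     4     4     5
          5     1     1     1     2     2     3     4     4     5     6     7     8     9
          7     1     1     1     2     2     3     4     5     6     7     9    10    12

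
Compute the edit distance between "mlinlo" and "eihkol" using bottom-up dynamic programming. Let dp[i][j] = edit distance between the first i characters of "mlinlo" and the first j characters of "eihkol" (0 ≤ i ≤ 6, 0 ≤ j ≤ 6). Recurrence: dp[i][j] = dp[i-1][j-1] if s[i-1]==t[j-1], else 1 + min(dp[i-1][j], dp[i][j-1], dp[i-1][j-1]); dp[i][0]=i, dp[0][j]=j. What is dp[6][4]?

   ''  e  i  h  k  o  l
''  0  1  2  3  4  5  6
 m  1  1  2  3  4  5  6
 l  2  2  2  3  4  5  5
 i  3  3  2  3  4  5  6
 n  4  4  3  3  4  5  6
 l  5  5  4  4  4  5  5
 o  6  6  5  5  5  4  5

5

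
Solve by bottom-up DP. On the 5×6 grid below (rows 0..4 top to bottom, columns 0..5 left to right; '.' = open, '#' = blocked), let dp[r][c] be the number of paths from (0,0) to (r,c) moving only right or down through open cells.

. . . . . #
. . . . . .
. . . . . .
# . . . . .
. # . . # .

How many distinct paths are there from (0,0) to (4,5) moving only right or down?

r\c   0   1   2   3   4   5
  0   1   1   1   1   1   0
  1   1   2   3   4   5   5
  2   1   3   6  10  15  20
  3   0   3   9  19  34  54
  4   0   0   9  28   0  54

54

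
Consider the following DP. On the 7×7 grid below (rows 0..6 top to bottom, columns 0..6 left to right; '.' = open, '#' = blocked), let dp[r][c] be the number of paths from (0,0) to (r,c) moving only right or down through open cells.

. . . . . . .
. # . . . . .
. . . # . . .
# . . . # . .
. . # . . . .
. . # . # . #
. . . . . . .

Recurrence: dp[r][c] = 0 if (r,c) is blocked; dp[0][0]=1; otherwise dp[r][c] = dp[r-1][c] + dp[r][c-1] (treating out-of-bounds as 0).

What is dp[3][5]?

7

r\c   0   1   2   3   4   5   6
  0   1   1   1   1   1   1   1
  1   1   0   1   2   3   4   5
  2   1   1   2   0   3   7  12
  3   0   1   3   3   0   7  19
  4   0   1   0   3   3  10  29
  5   0   1   0   3   0  10   0
  6   0   1   1   4   4  14  14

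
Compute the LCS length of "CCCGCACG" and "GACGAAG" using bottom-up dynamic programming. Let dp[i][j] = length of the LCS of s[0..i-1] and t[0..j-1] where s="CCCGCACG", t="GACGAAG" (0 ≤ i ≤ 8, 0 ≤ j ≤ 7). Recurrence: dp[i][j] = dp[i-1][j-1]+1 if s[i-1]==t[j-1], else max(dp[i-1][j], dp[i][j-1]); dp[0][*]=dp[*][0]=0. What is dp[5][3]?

2

   ''  G  A  C  G  A  A  G
''  0  0  0  0  0  0  0  0
 C  0  0  0  1  1  1  1  1
 C  0  0  0  1  1  1  1  1
 C  0  0  0  1  1  1  1  1
 G  0  1  1  1  2  2  2  2
 C  0  1  1  2  2  2  2  2
 A  0  1  2  2  2  3  3  3
 C  0  1  2  3  3  3  3  3
 G  0  1  2  3  4  4  4  4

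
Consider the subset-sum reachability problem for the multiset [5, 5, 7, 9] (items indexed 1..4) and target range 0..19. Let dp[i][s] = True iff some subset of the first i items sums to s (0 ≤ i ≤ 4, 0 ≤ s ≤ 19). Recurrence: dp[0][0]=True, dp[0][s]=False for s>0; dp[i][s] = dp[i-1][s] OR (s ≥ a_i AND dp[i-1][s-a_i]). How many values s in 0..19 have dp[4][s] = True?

10

i\s   0   1   2   3   4   5   6   7   8   9  10  11  12  13  14  15  16  17  18  19
  0   T   F   F   F   F   F   F   F   F   F   F   F   F   F   F   F   F   F   F   F
  1   T   F   F   F   F   T   F   F   F   F   F   F   F   F   F   F   F   F   F   F
  2   T   F   F   F   F   T   F   F   F   F   T   F   F   F   F   F   F   F   F   F
  3   T   F   F   F   F   T   F   T   F   F   T   F   T   F   F   F   F   T   F   F
  4   T   F   F   F   F   T   F   T   F   T   T   F   T   F   T   F   T   T   F   T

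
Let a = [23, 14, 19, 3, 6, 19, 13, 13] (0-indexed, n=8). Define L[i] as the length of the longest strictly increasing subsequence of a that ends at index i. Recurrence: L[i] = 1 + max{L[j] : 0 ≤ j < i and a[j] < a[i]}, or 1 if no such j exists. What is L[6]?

3

   i    0    1    2    3    4    5    6    7
a[i]   23   14   19    3    6   19   13   13
L[i]    1    1    2    1    2    3    3    3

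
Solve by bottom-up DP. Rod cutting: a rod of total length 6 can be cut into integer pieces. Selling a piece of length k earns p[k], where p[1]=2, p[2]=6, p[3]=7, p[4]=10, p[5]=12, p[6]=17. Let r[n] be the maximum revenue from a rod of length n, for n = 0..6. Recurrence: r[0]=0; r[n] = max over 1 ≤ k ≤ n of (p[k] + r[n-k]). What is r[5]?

   n    0    1    2    3    4    5    6
r[n]    0    2    6    8   12   14   18

14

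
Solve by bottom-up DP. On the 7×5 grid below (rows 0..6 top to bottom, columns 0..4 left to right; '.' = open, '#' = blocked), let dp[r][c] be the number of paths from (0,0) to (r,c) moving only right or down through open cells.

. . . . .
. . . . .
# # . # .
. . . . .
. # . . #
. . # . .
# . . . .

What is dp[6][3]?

6

r\c   0   1   2   3   4
  0   1   1   1   1   1
  1   1   2   3   4   5
  2   0   0   3   0   5
  3   0   0   3   3   8
  4   0   0   3   6   0
  5   0   0   0   6   6
  6   0   0   0   6  12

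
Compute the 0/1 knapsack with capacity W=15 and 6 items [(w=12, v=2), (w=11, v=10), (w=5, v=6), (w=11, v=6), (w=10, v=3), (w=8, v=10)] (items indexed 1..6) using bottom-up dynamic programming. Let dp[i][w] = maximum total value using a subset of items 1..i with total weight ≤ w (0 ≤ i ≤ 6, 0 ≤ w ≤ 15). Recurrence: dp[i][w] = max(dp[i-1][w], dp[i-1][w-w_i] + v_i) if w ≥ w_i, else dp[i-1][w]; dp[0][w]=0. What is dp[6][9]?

10

i\w   0   1   2   3   4   5   6   7   8   9  10  11  12  13  14  15
  0   0   0   0   0   0   0   0   0   0   0   0   0   0   0   0   0
  1   0   0   0   0   0   0   0   0   0   0   0   0   2   2   2   2
  2   0   0   0   0   0   0   0   0   0   0   0  10  10  10  10  10
  3   0   0   0   0   0   6   6   6   6   6   6  10  10  10  10  10
  4   0   0   0   0   0   6   6   6   6   6   6  10  10  10  10  10
  5   0   0   0   0   0   6   6   6   6   6   6  10  10  10  10  10
  6   0   0   0   0   0   6   6   6  10  10  10  10  10  16  16  16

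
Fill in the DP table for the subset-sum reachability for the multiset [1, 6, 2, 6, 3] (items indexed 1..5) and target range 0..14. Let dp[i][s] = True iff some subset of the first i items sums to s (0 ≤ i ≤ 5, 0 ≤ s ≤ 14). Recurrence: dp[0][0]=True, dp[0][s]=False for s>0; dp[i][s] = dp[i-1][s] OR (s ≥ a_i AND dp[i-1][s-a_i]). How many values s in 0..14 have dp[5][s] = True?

15

i\s   0   1   2   3   4   5   6   7   8   9  10  11  12  13  14
  0   T   F   F   F   F   F   F   F   F   F   F   F   F   F   F
  1   T   T   F   F   F   F   F   F   F   F   F   F   F   F   F
  2   T   T   F   F   F   F   T   T   F   F   F   F   F   F   F
  3   T   T   T   T   F   F   T   T   T   T   F   F   F   F   F
  4   T   T   T   T   F   F   T   T   T   T   F   F   T   T   T
  5   T   T   T   T   T   T   T   T   T   T   T   T   T   T   T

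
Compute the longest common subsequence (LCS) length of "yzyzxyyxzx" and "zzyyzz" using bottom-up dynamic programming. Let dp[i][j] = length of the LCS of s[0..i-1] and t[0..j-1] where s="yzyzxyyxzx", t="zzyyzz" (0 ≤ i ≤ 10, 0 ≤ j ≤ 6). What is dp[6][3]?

   ''  z  z  y  y  z  z
''  0  0  0  0  0  0  0
 y  0  0  0  1  1  1  1
 z  0  1  1  1  1  2  2
 y  0  1  1  2  2  2  2
 z  0  1  2  2  2  3  3
 x  0  1  2  2  2  3  3
 y  0  1  2  3  3  3  3
 y  0  1  2  3  4  4  4
 x  0  1  2  3  4  4  4
 z  0  1  2  3  4  5  5
 x  0  1  2  3  4  5  5

3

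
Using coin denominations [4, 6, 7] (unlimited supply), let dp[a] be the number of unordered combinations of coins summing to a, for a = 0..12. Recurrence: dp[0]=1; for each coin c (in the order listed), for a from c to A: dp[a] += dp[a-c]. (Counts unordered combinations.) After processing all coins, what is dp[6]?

1

after  coin     0     1     2     3     4     5     6     7     8     9    10    11    12
          4     1     0     0     0     1     0     0     0     1     0     0     0     1
          6     1     0     0     0     1     0     1     0     1     0     1     0     2
          7     1     0     0     0     1     0     1     1     1     0     1     1     2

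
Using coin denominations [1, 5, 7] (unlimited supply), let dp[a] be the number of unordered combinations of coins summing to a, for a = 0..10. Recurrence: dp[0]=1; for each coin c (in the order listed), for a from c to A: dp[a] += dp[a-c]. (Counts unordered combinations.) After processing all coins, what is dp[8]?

after  coin     0     1     2     3     4     5     6     7     8     9    10
          1     1     1     1     1     1     1     1     1     1     1     1
          5     1     1     1     1     1     2     2     2     2     2     3
          7     1     1     1     1     1     2     2     3     3     3     4

3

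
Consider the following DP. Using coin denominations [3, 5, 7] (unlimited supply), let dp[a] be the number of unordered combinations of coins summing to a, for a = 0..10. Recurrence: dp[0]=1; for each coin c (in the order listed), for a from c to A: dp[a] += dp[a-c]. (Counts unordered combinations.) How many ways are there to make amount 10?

2

after  coin     0     1     2     3     4     5     6     7     8     9    10
          3     1     0     0     1     0     0     1     0     0     1     0
          5     1     0     0     1     0     1     1     0     1     1     1
          7     1     0     0     1     0     1     1     1     1     1     2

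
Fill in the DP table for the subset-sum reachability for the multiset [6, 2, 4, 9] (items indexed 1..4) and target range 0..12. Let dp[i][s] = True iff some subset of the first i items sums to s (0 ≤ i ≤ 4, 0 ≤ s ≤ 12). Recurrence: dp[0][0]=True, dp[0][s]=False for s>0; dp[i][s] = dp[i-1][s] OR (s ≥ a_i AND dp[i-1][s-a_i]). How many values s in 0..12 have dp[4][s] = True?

i\s   0   1   2   3   4   5   6   7   8   9  10  11  12
  0   T   F   F   F   F   F   F   F   F   F   F   F   F
  1   T   F   F   F   F   F   T   F   F   F   F   F   F
  2   T   F   T   F   F   F   T   F   T   F   F   F   F
  3   T   F   T   F   T   F   T   F   T   F   T   F   T
  4   T   F   T   F   T   F   T   F   T   T   T   T   T

9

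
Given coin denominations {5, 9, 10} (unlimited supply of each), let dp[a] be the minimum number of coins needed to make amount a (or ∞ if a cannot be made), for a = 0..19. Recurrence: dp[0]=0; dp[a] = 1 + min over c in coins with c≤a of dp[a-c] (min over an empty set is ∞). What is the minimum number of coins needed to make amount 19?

2

 a  0  1  2  3  4  5  6  7  8  9 10 11 12 13 14 15 16 17 18 19
dp  0  -  -  -  -  1  -  -  -  1  1  -  -  -  2  2  -  -  2  2
(- denotes ∞ / unreachable)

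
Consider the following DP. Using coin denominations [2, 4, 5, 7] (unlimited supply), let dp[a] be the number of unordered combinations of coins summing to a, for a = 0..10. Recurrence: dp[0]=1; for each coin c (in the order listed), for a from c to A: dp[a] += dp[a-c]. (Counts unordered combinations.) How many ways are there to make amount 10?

after  coin     0     1     2     3     4     5     6     7     8     9    10
          2     1     0     1     0     1     0     1     0     1     0     1
          4     1     0     1     0     2     0     2     0     3     0     3
          5     1     0     1     0     2     1     2     1     3     2     4
          7     1     0     1     0     2     1     2     2     3     3     4

4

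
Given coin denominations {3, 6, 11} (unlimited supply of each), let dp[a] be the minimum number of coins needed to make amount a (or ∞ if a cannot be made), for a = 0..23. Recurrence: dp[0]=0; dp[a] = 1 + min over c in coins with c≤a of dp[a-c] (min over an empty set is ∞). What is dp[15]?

3

 a  0  1  2  3  4  5  6  7  8  9 10 11 12 13 14 15 16 17 18 19 20 21 22 23
dp  0  -  -  1  -  -  1  -  -  2  -  1  2  -  2  3  -  2  3  -  3  4  2  3
(- denotes ∞ / unreachable)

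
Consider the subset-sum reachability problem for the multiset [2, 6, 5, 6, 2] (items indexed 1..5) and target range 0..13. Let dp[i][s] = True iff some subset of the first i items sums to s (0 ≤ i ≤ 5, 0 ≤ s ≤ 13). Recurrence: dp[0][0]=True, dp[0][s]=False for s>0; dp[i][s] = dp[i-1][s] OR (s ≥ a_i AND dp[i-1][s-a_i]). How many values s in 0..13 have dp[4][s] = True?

9

i\s   0   1   2   3   4   5   6   7   8   9  10  11  12  13
  0   T   F   F   F   F   F   F   F   F   F   F   F   F   F
  1   T   F   T   F   F   F   F   F   F   F   F   F   F   F
  2   T   F   T   F   F   F   T   F   T   F   F   F   F   F
  3   T   F   T   F   F   T   T   T   T   F   F   T   F   T
  4   T   F   T   F   F   T   T   T   T   F   F   T   T   T
  5   T   F   T   F   T   T   T   T   T   T   T   T   T   T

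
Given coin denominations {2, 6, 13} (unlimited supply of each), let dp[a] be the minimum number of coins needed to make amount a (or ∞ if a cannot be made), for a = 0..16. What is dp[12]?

 a  0  1  2  3  4  5  6  7  8  9 10 11 12 13 14 15 16
dp  0  -  1  -  2  -  1  -  2  -  3  -  2  1  3  2  4
(- denotes ∞ / unreachable)

2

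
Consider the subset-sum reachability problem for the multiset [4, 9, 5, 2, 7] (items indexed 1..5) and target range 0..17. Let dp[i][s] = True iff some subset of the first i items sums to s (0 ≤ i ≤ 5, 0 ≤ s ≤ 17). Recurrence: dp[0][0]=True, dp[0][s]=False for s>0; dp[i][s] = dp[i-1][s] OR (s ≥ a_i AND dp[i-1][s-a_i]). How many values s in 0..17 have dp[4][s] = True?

i\s   0   1   2   3   4   5   6   7   8   9  10  11  12  13  14  15  16  17
  0   T   F   F   F   F   F   F   F   F   F   F   F   F   F   F   F   F   F
  1   T   F   F   F   T   F   F   F   F   F   F   F   F   F   F   F   F   F
  2   T   F   F   F   T   F   F   F   F   T   F   F   F   T   F   F   F   F
  3   T   F   F   F   T   T   F   F   F   T   F   F   F   T   T   F   F   F
  4   T   F   T   F   T   T   T   T   F   T   F   T   F   T   T   T   T   F
  5   T   F   T   F   T   T   T   T   F   T   F   T   T   T   T   T   T   F

12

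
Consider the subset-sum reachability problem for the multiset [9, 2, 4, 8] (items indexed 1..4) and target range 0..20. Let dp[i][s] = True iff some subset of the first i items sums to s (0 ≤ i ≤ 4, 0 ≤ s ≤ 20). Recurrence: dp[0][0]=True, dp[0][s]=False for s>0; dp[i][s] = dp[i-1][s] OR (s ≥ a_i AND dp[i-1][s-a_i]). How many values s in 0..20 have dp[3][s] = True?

8

i\s   0   1   2   3   4   5   6   7   8   9  10  11  12  13  14  15  16  17  18  19  20
  0   T   F   F   F   F   F   F   F   F   F   F   F   F   F   F   F   F   F   F   F   F
  1   T   F   F   F   F   F   F   F   F   T   F   F   F   F   F   F   F   F   F   F   F
  2   T   F   T   F   F   F   F   F   F   T   F   T   F   F   F   F   F   F   F   F   F
  3   T   F   T   F   T   F   T   F   F   T   F   T   F   T   F   T   F   F   F   F   F
  4   T   F   T   F   T   F   T   F   T   T   T   T   T   T   T   T   F   T   F   T   F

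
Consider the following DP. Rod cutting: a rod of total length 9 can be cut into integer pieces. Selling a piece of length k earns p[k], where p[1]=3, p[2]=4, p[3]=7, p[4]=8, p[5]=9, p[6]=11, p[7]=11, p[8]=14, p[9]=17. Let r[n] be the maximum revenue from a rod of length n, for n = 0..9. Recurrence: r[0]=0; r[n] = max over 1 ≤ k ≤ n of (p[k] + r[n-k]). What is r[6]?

   n    0    1    2    3    4    5    6    7    8    9
r[n]    0    3    6    9   12   15   18   21   24   27

18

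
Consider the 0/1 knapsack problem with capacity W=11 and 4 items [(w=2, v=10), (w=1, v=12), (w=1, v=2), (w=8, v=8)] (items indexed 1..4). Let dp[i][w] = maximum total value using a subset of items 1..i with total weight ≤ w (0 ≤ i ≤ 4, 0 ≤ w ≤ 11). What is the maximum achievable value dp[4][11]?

i\w   0   1   2   3   4   5   6   7   8   9  10  11
  0   0   0   0   0   0   0   0   0   0   0   0   0
  1   0   0  10  10  10  10  10  10  10  10  10  10
  2   0  12  12  22  22  22  22  22  22  22  22  22
  3   0  12  14  22  24  24  24  24  24  24  24  24
  4   0  12  14  22  24  24  24  24  24  24  24  30

30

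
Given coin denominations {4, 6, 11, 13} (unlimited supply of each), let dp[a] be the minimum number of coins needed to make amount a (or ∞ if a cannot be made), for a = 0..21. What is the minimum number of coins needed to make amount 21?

 a  0  1  2  3  4  5  6  7  8  9 10 11 12 13 14 15 16 17 18 19 20 21
dp  0  -  -  -  1  -  1  -  2  -  2  1  2  1  3  2  3  2  3  2  4  3
(- denotes ∞ / unreachable)

3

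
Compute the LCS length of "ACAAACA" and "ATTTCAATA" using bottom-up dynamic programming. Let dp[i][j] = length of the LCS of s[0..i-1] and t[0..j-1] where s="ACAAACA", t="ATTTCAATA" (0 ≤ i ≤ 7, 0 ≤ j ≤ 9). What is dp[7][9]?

5

   ''  A  T  T  T  C  A  A  T  A
''  0  0  0  0  0  0  0  0  0  0
 A  0  1  1  1  1  1  1  1  1  1
 C  0  1  1  1  1  2  2  2  2  2
 A  0  1  1  1  1  2  3  3  3  3
 A  0  1  1  1  1  2  3  4  4  4
 A  0  1  1  1  1  2  3  4  4  5
 C  0  1  1  1  1  2  3  4  4  5
 A  0  1  1  1  1  2  3  4  4  5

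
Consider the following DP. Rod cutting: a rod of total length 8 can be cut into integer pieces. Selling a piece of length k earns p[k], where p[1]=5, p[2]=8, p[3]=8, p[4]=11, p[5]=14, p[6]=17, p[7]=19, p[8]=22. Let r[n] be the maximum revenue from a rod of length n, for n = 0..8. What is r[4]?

   n    0    1    2    3    4    5    6    7    8
r[n]    0    5   10   15   20   25   30   35   40

20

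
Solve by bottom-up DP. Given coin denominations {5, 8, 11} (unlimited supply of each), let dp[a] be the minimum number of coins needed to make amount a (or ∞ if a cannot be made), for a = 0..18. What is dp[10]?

2

 a  0  1  2  3  4  5  6  7  8  9 10 11 12 13 14 15 16 17 18
dp  0  -  -  -  -  1  -  -  1  -  2  1  -  2  -  3  2  -  3
(- denotes ∞ / unreachable)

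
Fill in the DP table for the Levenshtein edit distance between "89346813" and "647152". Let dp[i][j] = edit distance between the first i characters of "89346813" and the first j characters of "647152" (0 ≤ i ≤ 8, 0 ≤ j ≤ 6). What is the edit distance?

7

   ''  6  4  7  1  5  2
''  0  1  2  3  4  5  6
 8  1  1  2  3  4  5  6
 9  2  2  2  3  4  5  6
 3  3  3  3  3  4  5  6
 4  4  4  3  4  4  5  6
 6  5  4  4  4  5  5  6
 8  6  5  5  5  5  6  6
 1  7  6  6  6  5  6  7
 3  8  7  7  7  6  6  7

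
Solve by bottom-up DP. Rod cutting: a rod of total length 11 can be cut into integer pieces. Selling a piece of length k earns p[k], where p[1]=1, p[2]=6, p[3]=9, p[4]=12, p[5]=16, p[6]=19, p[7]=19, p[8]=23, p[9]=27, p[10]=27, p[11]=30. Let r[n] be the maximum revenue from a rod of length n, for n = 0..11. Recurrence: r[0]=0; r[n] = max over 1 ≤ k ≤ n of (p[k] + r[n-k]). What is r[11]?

   n    0    1    2    3    4    5    6    7    8    9   10   11
r[n]    0    1    6    9   12   16   19   22   25   28   32   35

35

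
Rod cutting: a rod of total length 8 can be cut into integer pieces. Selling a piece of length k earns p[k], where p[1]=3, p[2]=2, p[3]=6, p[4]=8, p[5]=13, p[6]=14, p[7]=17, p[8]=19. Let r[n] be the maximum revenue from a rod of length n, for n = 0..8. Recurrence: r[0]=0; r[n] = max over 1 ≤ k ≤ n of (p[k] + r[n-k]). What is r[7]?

   n    0    1    2    3    4    5    6    7    8
r[n]    0    3    6    9   12   15   18   21   24

21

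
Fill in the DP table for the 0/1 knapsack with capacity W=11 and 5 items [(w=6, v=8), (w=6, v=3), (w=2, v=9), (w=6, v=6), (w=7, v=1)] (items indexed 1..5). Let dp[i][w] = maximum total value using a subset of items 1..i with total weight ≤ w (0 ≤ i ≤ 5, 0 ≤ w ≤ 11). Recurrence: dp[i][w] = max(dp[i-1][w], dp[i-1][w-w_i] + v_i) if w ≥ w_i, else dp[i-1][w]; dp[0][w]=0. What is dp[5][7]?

i\w   0   1   2   3   4   5   6   7   8   9  10  11
  0   0   0   0   0   0   0   0   0   0   0   0   0
  1   0   0   0   0   0   0   8   8   8   8   8   8
  2   0   0   0   0   0   0   8   8   8   8   8   8
  3   0   0   9   9   9   9   9   9  17  17  17  17
  4   0   0   9   9   9   9   9   9  17  17  17  17
  5   0   0   9   9   9   9   9   9  17  17  17  17

9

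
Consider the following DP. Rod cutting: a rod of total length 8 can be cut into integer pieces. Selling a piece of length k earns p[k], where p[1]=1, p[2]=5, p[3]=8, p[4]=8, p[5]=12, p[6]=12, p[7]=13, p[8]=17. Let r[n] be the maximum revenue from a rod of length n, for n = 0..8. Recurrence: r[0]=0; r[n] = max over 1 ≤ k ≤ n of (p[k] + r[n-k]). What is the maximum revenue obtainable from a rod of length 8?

   n    0    1    2    3    4    5    6    7    8
r[n]    0    1    5    8   10   13   16   18   21

21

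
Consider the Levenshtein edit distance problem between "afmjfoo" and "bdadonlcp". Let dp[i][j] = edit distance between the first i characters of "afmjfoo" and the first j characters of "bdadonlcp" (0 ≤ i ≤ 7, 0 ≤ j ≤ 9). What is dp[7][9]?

8

   ''  b  d  a  d  o  n  l  c  p
''  0  1  2  3  4  5  6  7  8  9
 a  1  1  2  2  3  4  5  6  7  8
 f  2  2  2  3  3  4  5  6  7  8
 m  3  3  3  3  4  4  5  6  7  8
 j  4  4  4  4  4  5  5  6  7  8
 f  5  5  5  5  5  5  6  6  7  8
 o  6  6  6  6  6  5  6  7  7  8
 o  7  7  7  7  7  6  6  7  8  8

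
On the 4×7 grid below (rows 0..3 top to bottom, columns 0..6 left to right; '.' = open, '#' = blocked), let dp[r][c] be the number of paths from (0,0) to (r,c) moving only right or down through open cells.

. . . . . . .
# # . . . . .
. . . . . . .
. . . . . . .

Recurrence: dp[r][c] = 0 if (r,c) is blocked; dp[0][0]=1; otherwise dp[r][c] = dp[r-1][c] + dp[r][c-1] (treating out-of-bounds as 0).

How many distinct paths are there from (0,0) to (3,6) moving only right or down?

r\c   0   1   2   3   4   5   6
  0   1   1   1   1   1   1   1
  1   0   0   1   2   3   4   5
  2   0   0   1   3   6  10  15
  3   0   0   1   4  10  20  35

35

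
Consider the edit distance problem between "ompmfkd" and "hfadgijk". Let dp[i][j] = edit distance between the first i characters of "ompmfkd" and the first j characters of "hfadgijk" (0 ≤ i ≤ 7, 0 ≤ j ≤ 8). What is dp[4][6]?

   ''  h  f  a  d  g  i  j  k
''  0  1  2  3  4  5  6  7  8
 o  1  1  2  3  4  5  6  7  8
 m  2  2  2  3  4  5  6  7  8
 p  3  3  3  3  4  5  6  7  8
 m  4  4  4  4  4  5  6  7  8
 f  5  5  4  5  5  5  6  7  8
 k  6  6  5  5  6  6  6  7  7
 d  7  7  6  6  5  6  7  7  8

6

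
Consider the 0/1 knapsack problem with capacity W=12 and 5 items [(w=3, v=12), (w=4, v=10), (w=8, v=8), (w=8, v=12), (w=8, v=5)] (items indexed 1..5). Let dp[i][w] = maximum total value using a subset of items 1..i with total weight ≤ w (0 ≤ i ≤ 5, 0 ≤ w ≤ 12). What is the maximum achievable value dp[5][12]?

24

i\w   0   1   2   3   4   5   6   7   8   9  10  11  12
  0   0   0   0   0   0   0   0   0   0   0   0   0   0
  1   0   0   0  12  12  12  12  12  12  12  12  12  12
  2   0   0   0  12  12  12  12  22  22  22  22  22  22
  3   0   0   0  12  12  12  12  22  22  22  22  22  22
  4   0   0   0  12  12  12  12  22  22  22  22  24  24
  5   0   0   0  12  12  12  12  22  22  22  22  24  24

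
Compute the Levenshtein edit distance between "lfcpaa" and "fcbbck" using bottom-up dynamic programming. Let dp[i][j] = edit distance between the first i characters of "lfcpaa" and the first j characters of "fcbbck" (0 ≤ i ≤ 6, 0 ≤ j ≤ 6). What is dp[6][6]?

   ''  f  c  b  b  c  k
''  0  1  2  3  4  5  6
 l  1  1  2  3  4  5  6
 f  2  1  2  3  4  5  6
 c  3  2  1  2  3  4  5
 p  4  3  2  2  3  4  5
 a  5  4  3  3  3  4  5
 a  6  5  4  4  4  4  5

5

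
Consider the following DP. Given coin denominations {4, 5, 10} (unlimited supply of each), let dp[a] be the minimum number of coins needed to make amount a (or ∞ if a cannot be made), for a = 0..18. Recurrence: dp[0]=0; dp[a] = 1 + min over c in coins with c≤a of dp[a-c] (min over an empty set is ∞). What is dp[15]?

 a  0  1  2  3  4  5  6  7  8  9 10 11 12 13 14 15 16 17 18
dp  0  -  -  -  1  1  -  -  2  2  1  -  3  3  2  2  4  4  3
(- denotes ∞ / unreachable)

2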